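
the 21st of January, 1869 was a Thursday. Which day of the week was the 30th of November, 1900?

From January 21, 1869 to January 21, 1900: 31 years, of which 7 contain a Feb 29 — 24×365 + 7×366 = 11322 days.
January 1900: 31 − 21 = 10 days remain.
Then 9 full months totalling 273 days.
November 1–30, 1900: 30 days.
Residual: 313 days.
Total: 11635 days.
11635 mod 7 = 1, so 1 day after Thursday is Friday.

Friday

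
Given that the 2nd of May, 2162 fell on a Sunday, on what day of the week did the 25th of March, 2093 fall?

Count forward from the earlier date (March 25, 2093) to the later (May 2, 2162):
Day-of-year of March 25, 2093: 84.
Day-of-year of May 2, 2162: 122.
2093 has 365 days, so 365 − 84 = 281 days remain in 2093.
Full years 2094–2161: 52 common + 16 leap = 52×365 + 16×366 = 24836 days.
Total: 281 + 24836 + 122 = 25239 days.
25239 mod 7 = 4, so 4 days before Sunday is Wednesday.

Wednesday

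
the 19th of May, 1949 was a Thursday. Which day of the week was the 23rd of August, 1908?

Count forward from the earlier date (August 23, 1908) to the later (May 19, 1949):
Day-of-year of August 23, 1908: 236.
Day-of-year of May 19, 1949: 139.
1908 has 366 days, so 366 − 236 = 130 days remain in 1908.
Full years 1909–1948: 30 common + 10 leap = 30×365 + 10×366 = 14610 days.
Total: 130 + 14610 + 139 = 14879 days.
14879 mod 7 = 4, so 4 days before Thursday is Sunday.

Sunday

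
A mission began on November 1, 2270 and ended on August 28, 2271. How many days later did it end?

300

November 2270: 30 − 1 = 29 days remain.
Then December (31), January (31), February 2271 (28), March (31), April (30), May (31), June (30), July (31): 31 + 31 + 28 + 31 + 30 + 31 + 30 + 31 = 243 days.
August 1–28, 2271: 28 days.
Residual: 300 days.
Total: 300 days.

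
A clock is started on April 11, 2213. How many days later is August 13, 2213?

124

April 2213: 30 − 11 = 19 days remain.
Then May (31), June (30), July (31): 31 + 30 + 31 = 92 days.
August 1–13, 2213: 13 days.
Total: 19 + 92 + 13 = 124 days.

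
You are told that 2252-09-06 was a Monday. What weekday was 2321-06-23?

Thursday

From September 6, 2252 to September 6, 2320: 68 years, of which 16 contain a Feb 29 — 52×365 + 16×366 = 24836 days.
(2300 is not a leap year (divisible by 100 but not 400).)
September 2320: 30 − 6 = 24 days remain.
Then October (31), November (30), December (31), January (31), February 2321 (28), March (31), April (30), May (31): 31 + 30 + 31 + 31 + 28 + 31 + 30 + 31 = 243 days.
June 1–23, 2321: 23 days.
Residual: 290 days.
Total: 25126 days.
25126 mod 7 = 3, so 3 days after Monday is Thursday.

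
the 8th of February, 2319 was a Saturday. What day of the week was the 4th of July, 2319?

Friday

February 2319: 28 − 8 = 20 days remain (2319 is not a leap year, so February has 28 days).
Then March (31), April (30), May (31), June (30): 31 + 30 + 31 + 30 = 122 days.
July 1–4, 2319: 4 days.
Total: 20 + 122 + 4 = 146 days.
146 mod 7 = 6, so 6 days after Saturday is Friday.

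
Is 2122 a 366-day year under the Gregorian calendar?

No

2122 is not a leap year.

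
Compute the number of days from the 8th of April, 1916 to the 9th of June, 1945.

10654

Day-of-year of April 8, 1916: 99.
Day-of-year of June 9, 1945: 160.
1916 has 366 days, so 366 − 99 = 267 days remain in 1916.
Full years 1917–1944: 21 common + 7 leap = 21×365 + 7×366 = 10227 days.
Total: 267 + 10227 + 160 = 10654 days.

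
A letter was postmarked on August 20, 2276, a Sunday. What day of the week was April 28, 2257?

Tuesday

Count forward from the earlier date (April 28, 2257) to the later (August 20, 2276):
Day-of-year of April 28, 2257: 118.
Day-of-year of August 20, 2276: 233.
2257 has 365 days, so 365 − 118 = 247 days remain in 2257.
Full years 2258–2275: 14 common + 4 leap = 14×365 + 4×366 = 6574 days.
Total: 247 + 6574 + 233 = 7054 days.
7054 mod 7 = 5, so 5 days before Sunday is Tuesday.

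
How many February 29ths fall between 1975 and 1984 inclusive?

Years divisible by 4 in [1975, 1984]: 1976, 1980, 1984.
No century exceptions apply. Count: 3.

3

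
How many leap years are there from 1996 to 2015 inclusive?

5

Years divisible by 4 in [1996, 2015]: 1996, 2000, 2004, 2008, 2012.
2000 is divisible by 400, so still leap.
No century exceptions apply. Count: 5.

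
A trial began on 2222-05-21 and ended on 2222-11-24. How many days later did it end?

May 2222: 31 − 21 = 10 days remain.
Then June (30), July (31), August (31), September (30), October (31): 30 + 31 + 31 + 30 + 31 = 153 days.
November 1–24, 2222: 24 days.
Total: 10 + 153 + 24 = 187 days.

187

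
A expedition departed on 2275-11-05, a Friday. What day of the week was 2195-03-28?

Count forward from the earlier date (March 28, 2195) to the later (November 5, 2275):
Day-of-year of March 28, 2195: 87.
Day-of-year of November 5, 2275: 309.
2195 has 365 days, so 365 − 87 = 278 days remain in 2195.
Full years 2196–2274: 60 common + 19 leap = 60×365 + 19×366 = 28854 days.
Total: 278 + 28854 + 309 = 29441 days.
29441 mod 7 = 6, so 6 days before Friday is Saturday.

Saturday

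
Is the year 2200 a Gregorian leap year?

2200 is not a leap year (divisible by 100 but not 400).

No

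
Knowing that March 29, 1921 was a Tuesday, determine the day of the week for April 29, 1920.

Count forward from the earlier date (April 29, 1920) to the later (March 29, 1921):
April 1920: 30 − 29 = 1 day remains.
Then 10 full months totalling 304 days.
March 1–29, 1921: 29 days.
Total: 1 + 304 + 29 = 334 days.
334 mod 7 = 5, so 5 days before Tuesday is Thursday.

Thursday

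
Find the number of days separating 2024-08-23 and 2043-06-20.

From August 23, 2024 to August 23, 2042: 18 years, of which 4 contain a Feb 29 — 14×365 + 4×366 = 6574 days.
August 2042: 31 − 23 = 8 days remain.
Then 9 full months totalling 273 days.
June 1–20, 2043: 20 days.
Residual: 301 days.
Total: 6875 days.

6875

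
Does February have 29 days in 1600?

1600 is a leap year (divisible by 400).

Yes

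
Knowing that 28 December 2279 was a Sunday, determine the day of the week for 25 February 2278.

Monday

Count forward from the earlier date (February 25, 2278) to the later (December 28, 2279):
February 2278: 28 − 25 = 3 days remain (2278 is not a leap year, so February has 28 days).
Then 21 full months totalling 640 days.
December 1–28, 2279: 28 days.
Total: 3 + 640 + 28 = 671 days.
671 mod 7 = 6, so 6 days before Sunday is Monday.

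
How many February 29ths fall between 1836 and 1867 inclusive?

8

Years divisible by 4 in [1836, 1867]: 1836, 1840, 1844, 1848, 1852, 1856, 1860, 1864.
No century exceptions apply. Count: 8.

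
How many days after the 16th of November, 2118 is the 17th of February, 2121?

November 16, 2118 → November 16, 2119: 365 days.
November 16, 2119 → November 16, 2120: 366 days (2120 is a leap year).
November 2120: 30 − 16 = 14 days remain.
Then December (31), January (31): 31 + 31 = 62 days.
February 1–17, 2121: 17 days (2121 is not a leap year).
Residual: 93 days.
Total: 824 days.

824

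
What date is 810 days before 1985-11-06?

1983-08-19

Count 810 days before November 6, 1985:
Day-of-year of August 19, 1983: 231.
Day-of-year of November 6, 1985: 310.
1983 has 365 days, so 365 − 231 = 134 days remain in 1983.
Full years: 1984: 366. Sum = 366.
Total: 134 + 366 + 310 = 810 days.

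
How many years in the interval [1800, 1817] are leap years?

Years divisible by 4 in [1800, 1817]: 1800, 1804, 1808, 1812, 1816.
Of these, 1800 is divisible by 100 but not 400, so not leap.
Leap years: 5 − 1 = 4.

4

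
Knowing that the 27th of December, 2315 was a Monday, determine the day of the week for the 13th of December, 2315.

Count forward from the earlier date (December 13, 2315) to the later (December 27, 2315):
Within December 2315: 27 − 13 = 14 days.
14 is a multiple of 7, so the 13th of December, 2315 falls on the same weekday: Monday.

Monday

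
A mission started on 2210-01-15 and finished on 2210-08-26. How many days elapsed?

January 2210: 31 − 15 = 16 days remain.
Then February 2210 (28), March (31), April (30), May (31), June (30), July (31): 28 + 31 + 30 + 31 + 30 + 31 = 181 days.
August 1–26, 2210: 26 days.
Total: 16 + 181 + 26 = 223 days.

223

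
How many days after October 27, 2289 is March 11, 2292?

Day-of-year of October 27, 2289: 300.
Day-of-year of March 11, 2292: 71.
2289 has 365 days, so 365 − 300 = 65 days remain in 2289.
Full years: 2290: 365; 2291: 365. Sum = 730.
Total: 65 + 730 + 71 = 866 days.

866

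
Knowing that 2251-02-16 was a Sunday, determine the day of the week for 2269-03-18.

Thursday

From February 16, 2251 to February 16, 2269: 18 years, of which 5 contain a Feb 29 — 13×365 + 5×366 = 6575 days.
February 2269: 28 − 16 = 12 days remain (2269 is not a leap year, so February has 28 days).
March 1–18, 2269: 18 days.
Residual: 30 days.
Total: 6605 days.
6605 mod 7 = 4, so 4 days after Sunday is Thursday.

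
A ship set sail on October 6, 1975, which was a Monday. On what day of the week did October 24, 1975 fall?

Friday

Within October 1975: 24 − 6 = 18 days.
18 mod 7 = 4, so 4 days after Monday is Friday.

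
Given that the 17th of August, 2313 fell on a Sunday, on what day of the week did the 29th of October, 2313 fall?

Wednesday

August 2313: 31 − 17 = 14 days remain.
Then September (30): 30 days.
October 1–29, 2313: 29 days.
Total: 14 + 30 + 29 = 73 days.
73 mod 7 = 3, so 3 days after Sunday is Wednesday.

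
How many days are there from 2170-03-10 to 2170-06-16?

98

March 2170: 31 − 10 = 21 days remain.
Then April (30), May (31): 30 + 31 = 61 days.
June 1–16, 2170: 16 days.
Total: 21 + 61 + 16 = 98 days.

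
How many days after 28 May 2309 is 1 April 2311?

Day-of-year of May 28, 2309: 148.
Day-of-year of April 1, 2311: 91.
2309 has 365 days, so 365 − 148 = 217 days remain in 2309.
Full years: 2310: 365. Sum = 365.
Total: 217 + 365 + 91 = 673 days.

673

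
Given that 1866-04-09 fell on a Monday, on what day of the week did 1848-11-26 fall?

Count forward from the earlier date (November 26, 1848) to the later (April 9, 1866):
Day-of-year of November 26, 1848: 331.
Day-of-year of April 9, 1866: 99.
1848 has 366 days, so 366 − 331 = 35 days remain in 1848.
Full years 1849–1865: 13 common + 4 leap = 13×365 + 4×366 = 6209 days.
Total: 35 + 6209 + 99 = 6343 days.
6343 mod 7 = 1, so 1 day before Monday is Sunday.

Sunday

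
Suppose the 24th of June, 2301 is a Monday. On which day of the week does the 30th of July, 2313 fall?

Wednesday

From June 24, 2301 to June 24, 2313: 12 years, of which 3 contain a Feb 29 — 9×365 + 3×366 = 4383 days.
June 2313: 30 − 24 = 6 days remain.
July 1–30, 2313: 30 days.
Residual: 36 days.
Total: 4419 days.
4419 mod 7 = 2, so 2 days after Monday is Wednesday.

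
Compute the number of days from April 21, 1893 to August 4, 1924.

11427

From April 21, 1893 to April 21, 1924: 31 years, of which 7 contain a Feb 29 — 24×365 + 7×366 = 11322 days.
(1900 is not a leap year (divisible by 100 but not 400).)
April 1924: 30 − 21 = 9 days remain.
Then May (31), June (30), July (31): 31 + 30 + 31 = 92 days.
August 1–4, 1924: 4 days.
Residual: 105 days.
Total: 11427 days.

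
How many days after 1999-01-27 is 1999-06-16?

140

January 1999: 31 − 27 = 4 days remain.
Then February 1999 (28), March (31), April (30), May (31): 28 + 31 + 30 + 31 = 120 days.
June 1–16, 1999: 16 days.
Total: 4 + 120 + 16 = 140 days.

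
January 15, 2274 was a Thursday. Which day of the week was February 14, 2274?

January 2274: 31 − 15 = 16 days remain.
February 1–14, 2274: 14 days (2274 is not a leap year).
Total: 16 + 14 = 30 days.
30 mod 7 = 2, so 2 days after Thursday is Saturday.

Saturday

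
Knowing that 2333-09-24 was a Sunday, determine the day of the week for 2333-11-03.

September 2333: 30 − 24 = 6 days remain.
Then October (31): 31 days.
November 1–3, 2333: 3 days.
Total: 6 + 31 + 3 = 40 days.
40 mod 7 = 5, so 5 days after Sunday is Friday.

Friday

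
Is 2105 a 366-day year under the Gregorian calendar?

2105 is not a leap year.

No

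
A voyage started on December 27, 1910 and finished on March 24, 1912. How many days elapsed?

453

Day-of-year of December 27, 1910: 361.
Day-of-year of March 24, 1912: 84.
1910 has 365 days, so 365 − 361 = 4 days remain in 1910.
Full years: 1911: 365. Sum = 365.
Total: 4 + 365 + 84 = 453 days.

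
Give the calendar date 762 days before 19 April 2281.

19 March 2279

Count 762 days before April 19, 2281:
Day-of-year of March 19, 2279: 78.
Day-of-year of April 19, 2281: 109.
2279 has 365 days, so 365 − 78 = 287 days remain in 2279.
Full years: 2280: 366. Sum = 366.
Total: 287 + 366 + 109 = 762 days.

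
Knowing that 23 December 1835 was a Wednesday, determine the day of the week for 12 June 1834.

Thursday

Count forward from the earlier date (June 12, 1834) to the later (December 23, 1835):
June 1834: 30 − 12 = 18 days remain.
Then 17 full months totalling 518 days.
December 1–23, 1835: 23 days.
Total: 18 + 518 + 23 = 559 days.
559 mod 7 = 6, so 6 days before Wednesday is Thursday.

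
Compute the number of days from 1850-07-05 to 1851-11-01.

July 1850: 31 − 5 = 26 days remain.
Then 15 full months totalling 457 days.
November 1, 1851: 1 day.
Total: 26 + 457 + 1 = 484 days.

484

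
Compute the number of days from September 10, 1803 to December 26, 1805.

838

September 1803: 30 − 10 = 20 days remain.
Then 26 full months totalling 792 days.
December 1–26, 1805: 26 days.
Total: 20 + 792 + 26 = 838 days.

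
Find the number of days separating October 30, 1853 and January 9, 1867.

From October 30, 1853 to October 30, 1866: 13 years, of which 3 contain a Feb 29 — 10×365 + 3×366 = 4748 days.
October 1866: 31 − 30 = 1 day remains.
Then November (30), December (31): 30 + 31 = 61 days.
January 1–9, 1867: 9 days.
Residual: 71 days.
Total: 4819 days.

4819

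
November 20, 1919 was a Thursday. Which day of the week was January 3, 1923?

Day-of-year of November 20, 1919: 324.
Day-of-year of January 3, 1923: 3.
1919 has 365 days, so 365 − 324 = 41 days remain in 1919.
Full years: 1920: 366; 1921: 365; 1922: 365. Sum = 1096.
Total: 41 + 1096 + 3 = 1140 days.
1140 mod 7 = 6, so 6 days after Thursday is Wednesday.

Wednesday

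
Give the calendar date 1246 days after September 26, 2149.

February 23, 2153

Count 1246 days after September 26, 2149:
September 26, 2149 → September 26, 2150: 365 days.
September 26, 2150 → September 26, 2151: 365 days.
September 26, 2151 → September 26, 2152: 366 days (2152 is a leap year).
September 2152: 30 − 26 = 4 days remain.
Then October (31), November (30), December (31), January (31): 31 + 30 + 31 + 31 = 123 days.
February 1–23, 2153: 23 days (2153 is not a leap year).
Residual: 150 days.
Total: 1246 days.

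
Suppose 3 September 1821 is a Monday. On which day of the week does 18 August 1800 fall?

Count forward from the earlier date (August 18, 1800) to the later (September 3, 1821):
From August 18, 1800 to August 18, 1821: 21 years, of which 5 contain a Feb 29 — 16×365 + 5×366 = 7670 days.
August 1821: 31 − 18 = 13 days remain.
September 1–3, 1821: 3 days.
Residual: 16 days.
Total: 7686 days.
7686 is a multiple of 7, so 18 August 1800 falls on the same weekday: Monday.

Monday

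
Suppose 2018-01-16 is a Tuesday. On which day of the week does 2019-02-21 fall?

Day-of-year of January 16, 2018: 16.
Day-of-year of February 21, 2019: 52.
2018 has 365 days, so 365 − 16 = 349 days remain in 2018.
Total: 349 + 52 = 401 days.
401 mod 7 = 2, so 2 days after Tuesday is Thursday.

Thursday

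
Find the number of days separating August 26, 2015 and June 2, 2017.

August 26, 2015 → August 26, 2016: 366 days (2016 is a leap year).
August 2016: 31 − 26 = 5 days remain.
Then 9 full months totalling 273 days.
June 1–2, 2017: 2 days.
Residual: 280 days.
Total: 646 days.

646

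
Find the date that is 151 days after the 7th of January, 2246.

the 7th of June, 2246

Count 151 days after January 7, 2246:
January 2246: 31 − 7 = 24 days remain.
Then February 2246 (28), March (31), April (30), May (31): 28 + 31 + 30 + 31 = 120 days.
June 1–7, 2246: 7 days.
Total: 24 + 120 + 7 = 151 days.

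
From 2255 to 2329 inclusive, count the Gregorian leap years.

18

Years divisible by 4: 2256, 2260, …, 2328 — 19 in all.
Of these, 2300 is divisible by 100 but not 400, so not leap.
Leap years: 19 − 1 = 18.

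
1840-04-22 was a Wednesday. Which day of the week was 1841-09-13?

Monday

April 1840: 30 − 22 = 8 days remain.
Then 16 full months totalling 488 days.
September 1–13, 1841: 13 days.
Total: 8 + 488 + 13 = 509 days.
509 mod 7 = 5, so 5 days after Wednesday is Monday.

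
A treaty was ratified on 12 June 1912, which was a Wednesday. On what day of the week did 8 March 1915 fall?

Monday

Day-of-year of June 12, 1912: 164.
Day-of-year of March 8, 1915: 67.
1912 has 366 days, so 366 − 164 = 202 days remain in 1912.
Full years: 1913: 365; 1914: 365. Sum = 730.
Total: 202 + 730 + 67 = 999 days.
999 mod 7 = 5, so 5 days after Wednesday is Monday.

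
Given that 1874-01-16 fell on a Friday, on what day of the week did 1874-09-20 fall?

Sunday

January 1874: 31 − 16 = 15 days remain.
Then February 1874 (28), March (31), April (30), May (31), June (30), July (31), August (31): 28 + 31 + 30 + 31 + 30 + 31 + 31 = 212 days.
September 1–20, 1874: 20 days.
Total: 15 + 212 + 20 = 247 days.
247 mod 7 = 2, so 2 days after Friday is Sunday.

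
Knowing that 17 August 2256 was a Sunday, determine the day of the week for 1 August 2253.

Monday

Count forward from the earlier date (August 1, 2253) to the later (August 17, 2256):
Day-of-year of August 1, 2253: 213.
Day-of-year of August 17, 2256: 230.
2253 has 365 days, so 365 − 213 = 152 days remain in 2253.
Full years: 2254: 365; 2255: 365. Sum = 730.
Total: 152 + 730 + 230 = 1112 days.
1112 mod 7 = 6, so 6 days before Sunday is Monday.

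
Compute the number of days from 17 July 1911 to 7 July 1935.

8756

Day-of-year of July 17, 1911: 198.
Day-of-year of July 7, 1935: 188.
1911 has 365 days, so 365 − 198 = 167 days remain in 1911.
Full years 1912–1934: 17 common + 6 leap = 17×365 + 6×366 = 8401 days.
Total: 167 + 8401 + 188 = 8756 days.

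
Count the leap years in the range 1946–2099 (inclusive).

Years divisible by 4: 1948, 1952, …, 2096 — 38 in all.
2000 is divisible by 400, so still leap.
No century exceptions apply. Count: 38.

38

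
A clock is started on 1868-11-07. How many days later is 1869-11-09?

November 1868: 30 − 7 = 23 days remain.
Then 11 full months totalling 335 days.
November 1–9, 1869: 9 days.
Total: 23 + 335 + 9 = 367 days.

367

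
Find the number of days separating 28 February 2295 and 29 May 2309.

Day-of-year of February 28, 2295: 59.
Day-of-year of May 29, 2309: 149.
2295 has 365 days, so 365 − 59 = 306 days remain in 2295.
Full years 2296–2308: 10 common + 3 leap = 10×365 + 3×366 = 4748 days.
Total: 306 + 4748 + 149 = 5203 days.

5203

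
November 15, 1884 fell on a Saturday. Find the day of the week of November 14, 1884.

Count forward from the earlier date (November 14, 1884) to the later (November 15, 1884):
Within November 1884: 15 − 14 = 1 day.
1 mod 7 = 1, so 1 day before Saturday is Friday.

Friday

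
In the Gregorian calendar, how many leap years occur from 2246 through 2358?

27

Years divisible by 4: 2248, 2252, …, 2356 — 28 in all.
Of these, 2300 is divisible by 100 but not 400, so not leap.
Leap years: 28 − 1 = 27.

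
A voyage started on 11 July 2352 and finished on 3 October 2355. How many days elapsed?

Day-of-year of July 11, 2352: 193.
Day-of-year of October 3, 2355: 276.
2352 has 366 days, so 366 − 193 = 173 days remain in 2352.
Full years: 2353: 365; 2354: 365. Sum = 730.
Total: 173 + 730 + 276 = 1179 days.

1179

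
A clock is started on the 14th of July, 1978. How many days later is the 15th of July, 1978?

Within July 1978: 15 − 14 = 1 day.

1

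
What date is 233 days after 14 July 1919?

3 March 1920

Count 233 days after July 14, 1919:
July 1919: 31 − 14 = 17 days remain.
Then August (31), September (30), October (31), November (30), December (31), January (31), February 1920 (29): 31 + 30 + 31 + 30 + 31 + 31 + 29 = 213 days.
March 1–3, 1920: 3 days.
Total: 17 + 213 + 3 = 233 days.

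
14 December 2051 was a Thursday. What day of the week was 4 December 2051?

Count forward from the earlier date (December 4, 2051) to the later (December 14, 2051):
Within December 2051: 14 − 4 = 10 days.
10 mod 7 = 3, so 3 days before Thursday is Monday.

Monday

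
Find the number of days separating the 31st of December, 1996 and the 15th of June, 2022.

9297

Day-of-year of December 31, 1996: 366.
Day-of-year of June 15, 2022: 166.
1996 has 366 days, so 366 − 366 = 0 days remain in 1996.
Full years 1997–2021: 19 common + 6 leap = 19×365 + 6×366 = 9131 days.
Total: 0 + 9131 + 166 = 9297 days.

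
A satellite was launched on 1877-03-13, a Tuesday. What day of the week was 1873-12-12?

Count forward from the earlier date (December 12, 1873) to the later (March 13, 1877):
December 12, 1873 → December 12, 1874: 365 days.
December 12, 1874 → December 12, 1875: 365 days.
December 12, 1875 → December 12, 1876: 366 days (1876 is a leap year).
December 1876: 31 − 12 = 19 days remain.
Then January (31), February 1877 (28): 31 + 28 = 59 days.
March 1–13, 1877: 13 days.
Residual: 91 days.
Total: 1187 days.
1187 mod 7 = 4, so 4 days before Tuesday is Friday.

Friday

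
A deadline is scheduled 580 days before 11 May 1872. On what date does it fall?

9 October 1870

Count 580 days before May 11, 1872:
October 9, 1870 → October 9, 1871: 365 days.
October 1871: 31 − 9 = 22 days remain.
Then November (30), December (31), January (31), February 1872 (29), March (31), April (30): 30 + 31 + 31 + 29 + 31 + 30 = 182 days.
May 1–11, 1872: 11 days.
Residual: 215 days.
Total: 580 days.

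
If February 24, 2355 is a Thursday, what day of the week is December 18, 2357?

February 24, 2355 → February 24, 2356: 365 days.
February 24, 2356 → February 24, 2357: 366 days (2356 is a leap year).
February 2357: 28 − 24 = 4 days remain (2357 is not a leap year, so February has 28 days).
Then 9 full months totalling 275 days.
December 1–18, 2357: 18 days.
Residual: 297 days.
Total: 1028 days.
1028 mod 7 = 6, so 6 days after Thursday is Wednesday.

Wednesday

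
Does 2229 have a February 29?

2229 is not a leap year.

No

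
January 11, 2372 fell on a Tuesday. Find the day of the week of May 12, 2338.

Thursday

Count forward from the earlier date (May 12, 2338) to the later (January 11, 2372):
Day-of-year of May 12, 2338: 132.
Day-of-year of January 11, 2372: 11.
2338 has 365 days, so 365 − 132 = 233 days remain in 2338.
Full years 2339–2371: 25 common + 8 leap = 25×365 + 8×366 = 12053 days.
Total: 233 + 12053 + 11 = 12297 days.
12297 mod 7 = 5, so 5 days before Tuesday is Thursday.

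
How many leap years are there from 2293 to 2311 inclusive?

Years divisible by 4 in [2293, 2311]: 2296, 2300, 2304, 2308.
Of these, 2300 is divisible by 100 but not 400, so not leap.
Leap years: 4 − 1 = 3.

3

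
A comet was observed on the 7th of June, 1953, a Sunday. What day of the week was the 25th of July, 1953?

Saturday

June 1953: 30 − 7 = 23 days remain.
July 1–25, 1953: 25 days.
Total: 23 + 25 = 48 days.
48 mod 7 = 6, so 6 days after Sunday is Saturday.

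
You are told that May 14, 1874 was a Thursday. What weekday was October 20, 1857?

Tuesday

Count forward from the earlier date (October 20, 1857) to the later (May 14, 1874):
Day-of-year of October 20, 1857: 293.
Day-of-year of May 14, 1874: 134.
1857 has 365 days, so 365 − 293 = 72 days remain in 1857.
Full years 1858–1873: 12 common + 4 leap = 12×365 + 4×366 = 5844 days.
Total: 72 + 5844 + 134 = 6050 days.
6050 mod 7 = 2, so 2 days before Thursday is Tuesday.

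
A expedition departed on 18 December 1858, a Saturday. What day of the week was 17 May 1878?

Day-of-year of December 18, 1858: 352.
Day-of-year of May 17, 1878: 137.
1858 has 365 days, so 365 − 352 = 13 days remain in 1858.
Full years 1859–1877: 14 common + 5 leap = 14×365 + 5×366 = 6940 days.
Total: 13 + 6940 + 137 = 7090 days.
7090 mod 7 = 6, so 6 days after Saturday is Friday.

Friday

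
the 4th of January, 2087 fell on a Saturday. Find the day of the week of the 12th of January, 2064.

Saturday

Count forward from the earlier date (January 12, 2064) to the later (January 4, 2087):
From January 12, 2064 to January 12, 2086: 22 years, of which 6 contain a Feb 29 — 16×365 + 6×366 = 8036 days.
January 2086: 31 − 12 = 19 days remain.
Then 11 full months totalling 334 days.
January 1–4, 2087: 4 days.
Residual: 357 days.
Total: 8393 days.
8393 is a multiple of 7, so the 12th of January, 2064 falls on the same weekday: Saturday.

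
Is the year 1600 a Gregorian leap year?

1600 is a leap year (divisible by 400).

Yes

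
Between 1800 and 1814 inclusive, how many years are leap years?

Years divisible by 4 in [1800, 1814]: 1800, 1804, 1808, 1812.
Of these, 1800 is divisible by 100 but not 400, so not leap.
Leap years: 4 − 1 = 3.

3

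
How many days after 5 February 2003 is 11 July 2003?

February 2003: 28 − 5 = 23 days remain (2003 is not a leap year, so February has 28 days).
Then March (31), April (30), May (31), June (30): 31 + 30 + 31 + 30 = 122 days.
July 1–11, 2003: 11 days.
Total: 23 + 122 + 11 = 156 days.

156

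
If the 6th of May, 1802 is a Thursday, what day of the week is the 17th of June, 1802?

Thursday

May 1802: 31 − 6 = 25 days remain.
June 1–17, 1802: 17 days.
Total: 25 + 17 = 42 days.
42 is a multiple of 7, so the 17th of June, 1802 falls on the same weekday: Thursday.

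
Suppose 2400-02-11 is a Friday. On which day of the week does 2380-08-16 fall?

Count forward from the earlier date (August 16, 2380) to the later (February 11, 2400):
From August 16, 2380 to August 16, 2399: 19 years, of which 4 contain a Feb 29 — 15×365 + 4×366 = 6939 days.
August 2399: 31 − 16 = 15 days remain.
Then September (30), October (31), November (30), December (31), January (31): 30 + 31 + 30 + 31 + 31 = 153 days.
February 1–11, 2400: 11 days (2400 is a leap year (divisible by 400)).
Residual: 179 days.
Total: 7118 days.
7118 mod 7 = 6, so 6 days before Friday is Saturday.

Saturday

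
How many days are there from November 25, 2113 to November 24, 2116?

November 25, 2113 → November 25, 2114: 365 days.
November 25, 2114 → November 25, 2115: 365 days.
November 2115: 30 − 25 = 5 days remain.
Then 11 full months totalling 336 days.
November 1–24, 2116: 24 days.
Residual: 365 days.
Total: 1095 days.

1095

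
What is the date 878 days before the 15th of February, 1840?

the 20th of September, 1837

Count 878 days before February 15, 1840:
September 20, 1837 → September 20, 1838: 365 days.
September 20, 1838 → September 20, 1839: 365 days.
September 1839: 30 − 20 = 10 days remain.
Then October (31), November (30), December (31), January (31): 31 + 30 + 31 + 31 = 123 days.
February 1–15, 1840: 15 days (1840 is a leap year).
Residual: 148 days.
Total: 878 days.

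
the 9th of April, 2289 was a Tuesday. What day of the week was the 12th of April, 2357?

Day-of-year of April 9, 2289: 99.
Day-of-year of April 12, 2357: 102.
2289 has 365 days, so 365 − 99 = 266 days remain in 2289.
Full years 2290–2356: 51 common + 16 leap = 51×365 + 16×366 = 24471 days.
Total: 266 + 24471 + 102 = 24839 days.
24839 mod 7 = 3, so 3 days after Tuesday is Friday.

Friday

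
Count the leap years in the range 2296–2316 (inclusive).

5

Years divisible by 4 in [2296, 2316]: 2296, 2300, 2304, 2308, 2312, 2316.
Of these, 2300 is divisible by 100 but not 400, so not leap.
Leap years: 6 − 1 = 5.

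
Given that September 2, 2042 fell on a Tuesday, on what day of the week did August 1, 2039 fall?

Monday

Count forward from the earlier date (August 1, 2039) to the later (September 2, 2042):
Day-of-year of August 1, 2039: 213.
Day-of-year of September 2, 2042: 245.
2039 has 365 days, so 365 − 213 = 152 days remain in 2039.
Full years: 2040: 366; 2041: 365. Sum = 731.
Total: 152 + 731 + 245 = 1128 days.
1128 mod 7 = 1, so 1 day before Tuesday is Monday.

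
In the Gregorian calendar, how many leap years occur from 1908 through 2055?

Years divisible by 4: 1908, 1912, …, 2052 — 37 in all.
2000 is divisible by 400, so still leap.
No century exceptions apply. Count: 37.

37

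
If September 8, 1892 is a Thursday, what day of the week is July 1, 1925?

Day-of-year of September 8, 1892: 252.
Day-of-year of July 1, 1925: 182.
1892 has 366 days, so 366 − 252 = 114 days remain in 1892.
Full years 1893–1924: 25 common + 7 leap = 25×365 + 7×366 = 11687 days.
Total: 114 + 11687 + 182 = 11983 days.
11983 mod 7 = 6, so 6 days after Thursday is Wednesday.

Wednesday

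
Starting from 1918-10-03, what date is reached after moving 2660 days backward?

1911-06-22

Count 2660 days before October 3, 1918:
Day-of-year of June 22, 1911: 173.
Day-of-year of October 3, 1918: 276.
1911 has 365 days, so 365 − 173 = 192 days remain in 1911.
Full years: 1912: 366; 1913: 365; 1914: 365; 1915: 365; 1916: 366; 1917: 365. Sum = 2192.
Total: 192 + 2192 + 276 = 2660 days.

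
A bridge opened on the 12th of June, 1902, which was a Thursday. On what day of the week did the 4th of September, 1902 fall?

Thursday

June 1902: 30 − 12 = 18 days remain.
Then July (31), August (31): 31 + 31 = 62 days.
September 1–4, 1902: 4 days.
Total: 18 + 62 + 4 = 84 days.
84 is a multiple of 7, so the 4th of September, 1902 falls on the same weekday: Thursday.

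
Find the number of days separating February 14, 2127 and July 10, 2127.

146

February 2127: 28 − 14 = 14 days remain (2127 is not a leap year, so February has 28 days).
Then March (31), April (30), May (31), June (30): 31 + 30 + 31 + 30 = 122 days.
July 1–10, 2127: 10 days.
Total: 14 + 122 + 10 = 146 days.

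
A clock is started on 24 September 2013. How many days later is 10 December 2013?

77

September 2013: 30 − 24 = 6 days remain.
Then October (31), November (30): 31 + 30 = 61 days.
December 1–10, 2013: 10 days.
Total: 6 + 61 + 10 = 77 days.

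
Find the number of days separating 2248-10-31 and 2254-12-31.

October 31, 2248 → October 31, 2249: 365 days.
October 31, 2249 → October 31, 2250: 365 days.
October 31, 2250 → October 31, 2251: 365 days.
October 31, 2251 → October 31, 2252: 366 days (2252 is a leap year).
October 31, 2252 → October 31, 2253: 365 days.
October 31, 2253 → October 31, 2254: 365 days.
October 2254: 31 − 31 = 0 days remain.
Then November (30): 30 days.
December 1–31, 2254: 31 days.
Residual: 61 days.
Total: 2252 days.

2252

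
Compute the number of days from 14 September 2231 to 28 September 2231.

Within September 2231: 28 − 14 = 14 days.

14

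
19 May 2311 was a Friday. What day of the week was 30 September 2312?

May 19, 2311 → May 19, 2312: 366 days (2312 is a leap year).
May 2312: 31 − 19 = 12 days remain.
Then June (30), July (31), August (31): 30 + 31 + 31 = 92 days.
September 1–30, 2312: 30 days.
Residual: 134 days.
Total: 500 days.
500 mod 7 = 3, so 3 days after Friday is Monday.

Monday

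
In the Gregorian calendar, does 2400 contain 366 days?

Yes

2400 is a leap year (divisible by 400).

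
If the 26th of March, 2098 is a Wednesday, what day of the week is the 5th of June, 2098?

March 2098: 31 − 26 = 5 days remain.
Then April (30), May (31): 30 + 31 = 61 days.
June 1–5, 2098: 5 days.
Total: 5 + 61 + 5 = 71 days.
71 mod 7 = 1, so 1 day after Wednesday is Thursday.

Thursday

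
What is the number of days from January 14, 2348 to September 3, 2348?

January 2348: 31 − 14 = 17 days remain.
Then February 2348 (29), March (31), April (30), May (31), June (30), July (31), August (31): 29 + 31 + 30 + 31 + 30 + 31 + 31 = 213 days.
September 1–3, 2348: 3 days.
Total: 17 + 213 + 3 = 233 days.

233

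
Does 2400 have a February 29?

2400 is a leap year (divisible by 400).

Yes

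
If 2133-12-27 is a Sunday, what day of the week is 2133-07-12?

Sunday

Count forward from the earlier date (July 12, 2133) to the later (December 27, 2133):
July 2133: 31 − 12 = 19 days remain.
Then August (31), September (30), October (31), November (30): 31 + 30 + 31 + 30 = 122 days.
December 1–27, 2133: 27 days.
Total: 19 + 122 + 27 = 168 days.
168 is a multiple of 7, so 2133-07-12 falls on the same weekday: Sunday.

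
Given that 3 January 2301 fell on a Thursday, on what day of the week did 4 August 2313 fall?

From January 3, 2301 to January 3, 2313: 12 years, of which 3 contain a Feb 29 — 9×365 + 3×366 = 4383 days.
January 2313: 31 − 3 = 28 days remain.
Then February 2313 (28), March (31), April (30), May (31), June (30), July (31): 28 + 31 + 30 + 31 + 30 + 31 = 181 days.
August 1–4, 2313: 4 days.
Residual: 213 days.
Total: 4596 days.
4596 mod 7 = 4, so 4 days after Thursday is Monday.

Monday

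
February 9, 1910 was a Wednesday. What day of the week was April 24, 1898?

Sunday

Count forward from the earlier date (April 24, 1898) to the later (February 9, 1910):
Day-of-year of April 24, 1898: 114.
Day-of-year of February 9, 1910: 40.
1898 has 365 days, so 365 − 114 = 251 days remain in 1898.
Full years 1899–1909: 9 common + 2 leap = 9×365 + 2×366 = 4017 days.
Total: 251 + 4017 + 40 = 4308 days.
4308 mod 7 = 3, so 3 days before Wednesday is Sunday.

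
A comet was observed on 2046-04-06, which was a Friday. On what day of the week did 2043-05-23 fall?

Saturday

Count forward from the earlier date (May 23, 2043) to the later (April 6, 2046):
May 23, 2043 → May 23, 2044: 366 days (2044 is a leap year).
May 23, 2044 → May 23, 2045: 365 days.
May 2045: 31 − 23 = 8 days remain.
Then 10 full months totalling 304 days.
April 1–6, 2046: 6 days.
Residual: 318 days.
Total: 1049 days.
1049 mod 7 = 6, so 6 days before Friday is Saturday.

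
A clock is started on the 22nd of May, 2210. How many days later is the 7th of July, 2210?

May 2210: 31 − 22 = 9 days remain.
Then June (30): 30 days.
July 1–7, 2210: 7 days.
Total: 9 + 30 + 7 = 46 days.

46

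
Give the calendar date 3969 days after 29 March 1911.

8 February 1922

Count 3969 days after March 29, 1911:
Day-of-year of March 29, 1911: 88.
Day-of-year of February 8, 1922: 39.
1911 has 365 days, so 365 − 88 = 277 days remain in 1911.
Full years 1912–1921: 7 common + 3 leap = 7×365 + 3×366 = 3653 days.
Total: 277 + 3653 + 39 = 3969 days.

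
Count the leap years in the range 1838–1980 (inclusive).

35

Years divisible by 4: 1840, 1844, …, 1980 — 36 in all.
Of these, 1900 is divisible by 100 but not 400, so not leap.
Leap years: 36 − 1 = 35.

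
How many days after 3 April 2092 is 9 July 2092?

97

April 2092: 30 − 3 = 27 days remain.
Then May (31), June (30): 31 + 30 = 61 days.
July 1–9, 2092: 9 days.
Total: 27 + 61 + 9 = 97 days.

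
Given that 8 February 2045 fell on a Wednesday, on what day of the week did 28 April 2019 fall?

Count forward from the earlier date (April 28, 2019) to the later (February 8, 2045):
Day-of-year of April 28, 2019: 118.
Day-of-year of February 8, 2045: 39.
2019 has 365 days, so 365 − 118 = 247 days remain in 2019.
Full years 2020–2044: 18 common + 7 leap = 18×365 + 7×366 = 9132 days.
Total: 247 + 9132 + 39 = 9418 days.
9418 mod 7 = 3, so 3 days before Wednesday is Sunday.

Sunday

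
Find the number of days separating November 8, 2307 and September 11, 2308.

308

November 2307: 30 − 8 = 22 days remain.
Then 9 full months totalling 275 days.
September 1–11, 2308: 11 days.
Residual: 308 days.
Total: 308 days.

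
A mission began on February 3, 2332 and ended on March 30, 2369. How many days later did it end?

13570

From February 3, 2332 to February 3, 2369: 37 years, of which 10 contain a Feb 29 — 27×365 + 10×366 = 13515 days.
February 2369: 28 − 3 = 25 days remain (2369 is not a leap year, so February has 28 days).
March 1–30, 2369: 30 days.
Residual: 55 days.
Total: 13570 days.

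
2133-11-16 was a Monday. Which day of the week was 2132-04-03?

Count forward from the earlier date (April 3, 2132) to the later (November 16, 2133):
April 2132: 30 − 3 = 27 days remain.
Then 18 full months totalling 549 days.
November 1–16, 2133: 16 days.
Total: 27 + 549 + 16 = 592 days.
592 mod 7 = 4, so 4 days before Monday is Thursday.

Thursday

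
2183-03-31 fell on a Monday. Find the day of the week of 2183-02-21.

Count forward from the earlier date (February 21, 2183) to the later (March 31, 2183):
February 2183: 28 − 21 = 7 days remain (2183 is not a leap year, so February has 28 days).
March 1–31, 2183: 31 days.
Total: 7 + 31 = 38 days.
38 mod 7 = 3, so 3 days before Monday is Friday.

Friday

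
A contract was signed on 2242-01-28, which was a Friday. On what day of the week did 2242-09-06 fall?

Tuesday

January 2242: 31 − 28 = 3 days remain.
Then February 2242 (28), March (31), April (30), May (31), June (30), July (31), August (31): 28 + 31 + 30 + 31 + 30 + 31 + 31 = 212 days.
September 1–6, 2242: 6 days.
Total: 3 + 212 + 6 = 221 days.
221 mod 7 = 4, so 4 days after Friday is Tuesday.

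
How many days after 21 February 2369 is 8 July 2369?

February 2369: 28 − 21 = 7 days remain (2369 is not a leap year, so February has 28 days).
Then March (31), April (30), May (31), June (30): 31 + 30 + 31 + 30 = 122 days.
July 1–8, 2369: 8 days.
Total: 7 + 122 + 8 = 137 days.

137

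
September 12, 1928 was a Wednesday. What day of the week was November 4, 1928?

September 1928: 30 − 12 = 18 days remain.
Then October (31): 31 days.
November 1–4, 1928: 4 days.
Total: 18 + 31 + 4 = 53 days.
53 mod 7 = 4, so 4 days after Wednesday is Sunday.

Sunday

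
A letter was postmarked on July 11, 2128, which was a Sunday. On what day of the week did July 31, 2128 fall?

Within July 2128: 31 − 11 = 20 days.
20 mod 7 = 6, so 6 days after Sunday is Saturday.

Saturday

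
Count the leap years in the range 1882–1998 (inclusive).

Years divisible by 4: 1884, 1888, …, 1996 — 29 in all.
Of these, 1900 is divisible by 100 but not 400, so not leap.
Leap years: 29 − 1 = 28.

28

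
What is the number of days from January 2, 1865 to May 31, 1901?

From January 2, 1865 to January 2, 1901: 36 years, of which 8 contain a Feb 29 — 28×365 + 8×366 = 13148 days.
(1900 is not a leap year (divisible by 100 but not 400).)
January 1901: 31 − 2 = 29 days remain.
Then February 1901 (28), March (31), April (30): 28 + 31 + 30 = 89 days.
May 1–31, 1901: 31 days.
Residual: 149 days.
Total: 13297 days.

13297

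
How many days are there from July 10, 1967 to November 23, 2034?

24608

Day-of-year of July 10, 1967: 191.
Day-of-year of November 23, 2034: 327.
1967 has 365 days, so 365 − 191 = 174 days remain in 1967.
Full years 1968–2033: 49 common + 17 leap = 49×365 + 17×366 = 24107 days.
Total: 174 + 24107 + 327 = 24608 days.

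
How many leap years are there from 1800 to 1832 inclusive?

8

Years divisible by 4 in [1800, 1832]: 1800, 1804, 1808, 1812, 1816, 1820, 1824, 1828, 1832.
Of these, 1800 is divisible by 100 but not 400, so not leap.
Leap years: 9 − 1 = 8.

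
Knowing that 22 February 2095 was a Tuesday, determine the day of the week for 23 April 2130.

Sunday

From February 22, 2095 to February 22, 2130: 35 years, of which 8 contain a Feb 29 — 27×365 + 8×366 = 12783 days.
(2100 is not a leap year (divisible by 100 but not 400).)
February 2130: 28 − 22 = 6 days remain (2130 is not a leap year, so February has 28 days).
Then March (31): 31 days.
April 1–23, 2130: 23 days.
Residual: 60 days.
Total: 12843 days.
12843 mod 7 = 5, so 5 days after Tuesday is Sunday.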